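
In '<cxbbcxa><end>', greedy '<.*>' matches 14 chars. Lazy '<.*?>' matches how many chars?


Greedy '<.*>' tries to match as MUCH as possible.
Lazy '<.*?>' tries to match as LITTLE as possible.

String: '<cxbbcxa><end>'
Greedy '<.*>' starts at first '<' and extends to the LAST '>': '<cxbbcxa><end>' (14 chars)
Lazy '<.*?>' starts at first '<' and stops at the FIRST '>': '<cxbbcxa>' (9 chars)

9


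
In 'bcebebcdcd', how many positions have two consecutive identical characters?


Looking for consecutive identical characters in 'bcebebcdcd':
  pos 0-1: 'b' vs 'c' -> different
  pos 1-2: 'c' vs 'e' -> different
  pos 2-3: 'e' vs 'b' -> different
  pos 3-4: 'b' vs 'e' -> different
  pos 4-5: 'e' vs 'b' -> different
  pos 5-6: 'b' vs 'c' -> different
  pos 6-7: 'c' vs 'd' -> different
  pos 7-8: 'd' vs 'c' -> different
  pos 8-9: 'c' vs 'd' -> different
Consecutive identical pairs: []
Count: 0

0


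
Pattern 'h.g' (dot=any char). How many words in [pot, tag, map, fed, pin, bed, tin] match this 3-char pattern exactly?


Pattern 'h.g' means: starts with 'h', any single char, ends with 'g'.
Checking each word (must be exactly 3 chars):
  'pot' (len=3): no
  'tag' (len=3): no
  'map' (len=3): no
  'fed' (len=3): no
  'pin' (len=3): no
  'bed' (len=3): no
  'tin' (len=3): no
Matching words: []
Total: 0

0


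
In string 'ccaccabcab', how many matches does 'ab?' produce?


Pattern 'ab?' matches 'a' optionally followed by 'b'.
String: 'ccaccabcab'
Scanning left to right for 'a' then checking next char:
  Match 1: 'a' (a not followed by b)
  Match 2: 'ab' (a followed by b)
  Match 3: 'ab' (a followed by b)
Total matches: 3

3


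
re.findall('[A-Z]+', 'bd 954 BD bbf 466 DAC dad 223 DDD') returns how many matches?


Pattern '[A-Z]+' finds one or more uppercase letters.
Text: 'bd 954 BD bbf 466 DAC dad 223 DDD'
Scanning for matches:
  Match 1: 'BD'
  Match 2: 'DAC'
  Match 3: 'DDD'
Total matches: 3

3


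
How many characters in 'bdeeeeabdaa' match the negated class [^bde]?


Negated class [^bde] matches any char NOT in {b, d, e}
Scanning 'bdeeeeabdaa':
  pos 0: 'b' -> no (excluded)
  pos 1: 'd' -> no (excluded)
  pos 2: 'e' -> no (excluded)
  pos 3: 'e' -> no (excluded)
  pos 4: 'e' -> no (excluded)
  pos 5: 'e' -> no (excluded)
  pos 6: 'a' -> MATCH
  pos 7: 'b' -> no (excluded)
  pos 8: 'd' -> no (excluded)
  pos 9: 'a' -> MATCH
  pos 10: 'a' -> MATCH
Total matches: 3

3


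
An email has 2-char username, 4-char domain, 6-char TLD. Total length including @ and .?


An email address has format: username@domain.tld
Username length: 2
'@' character: 1
Domain length: 4
'.' character: 1
TLD length: 6
Total = 2 + 1 + 4 + 1 + 6 = 14

14


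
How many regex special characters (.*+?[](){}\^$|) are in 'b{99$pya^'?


Regex special characters are: . * + ? [ ] ( ) { } \ ^ $ |
Scanning 'b{99$pya^':
  pos 1: '{' -> SPECIAL
  pos 4: '$' -> SPECIAL
  pos 8: '^' -> SPECIAL
Special chars found: ['{', '$', '^']
Total: 3

3


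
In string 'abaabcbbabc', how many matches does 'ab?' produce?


Pattern 'ab?' matches 'a' optionally followed by 'b'.
String: 'abaabcbbabc'
Scanning left to right for 'a' then checking next char:
  Match 1: 'ab' (a followed by b)
  Match 2: 'a' (a not followed by b)
  Match 3: 'ab' (a followed by b)
  Match 4: 'ab' (a followed by b)
Total matches: 4

4


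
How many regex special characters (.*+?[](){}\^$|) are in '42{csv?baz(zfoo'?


Regex special characters are: . * + ? [ ] ( ) { } \ ^ $ |
Scanning '42{csv?baz(zfoo':
  pos 2: '{' -> SPECIAL
  pos 6: '?' -> SPECIAL
  pos 10: '(' -> SPECIAL
Special chars found: ['{', '?', '(']
Total: 3

3


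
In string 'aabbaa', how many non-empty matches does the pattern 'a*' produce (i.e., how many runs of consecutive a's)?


Pattern 'a*' matches zero or more a's. We want non-empty runs of consecutive a's.
String: 'aabbaa'
Walking through the string to find runs of a's:
  Run 1: positions 0-1 -> 'aa'
  Run 2: positions 4-5 -> 'aa'
Non-empty runs found: ['aa', 'aa']
Count: 2

2


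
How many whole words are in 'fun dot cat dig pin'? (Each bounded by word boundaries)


Word boundaries (\b) mark the start/end of each word.
Text: 'fun dot cat dig pin'
Splitting by whitespace:
  Word 1: 'fun'
  Word 2: 'dot'
  Word 3: 'cat'
  Word 4: 'dig'
  Word 5: 'pin'
Total whole words: 5

5


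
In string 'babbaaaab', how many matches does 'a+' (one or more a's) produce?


Pattern 'a+' matches one or more consecutive a's.
String: 'babbaaaab'
Scanning for runs of a:
  Match 1: 'a' (length 1)
  Match 2: 'aaaa' (length 4)
Total matches: 2

2


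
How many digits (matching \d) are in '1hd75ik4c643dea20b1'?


\d matches any digit 0-9.
Scanning '1hd75ik4c643dea20b1':
  pos 0: '1' -> DIGIT
  pos 3: '7' -> DIGIT
  pos 4: '5' -> DIGIT
  pos 7: '4' -> DIGIT
  pos 9: '6' -> DIGIT
  pos 10: '4' -> DIGIT
  pos 11: '3' -> DIGIT
  pos 15: '2' -> DIGIT
  pos 16: '0' -> DIGIT
  pos 18: '1' -> DIGIT
Digits found: ['1', '7', '5', '4', '6', '4', '3', '2', '0', '1']
Total: 10

10


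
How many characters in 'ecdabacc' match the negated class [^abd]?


Negated class [^abd] matches any char NOT in {a, b, d}
Scanning 'ecdabacc':
  pos 0: 'e' -> MATCH
  pos 1: 'c' -> MATCH
  pos 2: 'd' -> no (excluded)
  pos 3: 'a' -> no (excluded)
  pos 4: 'b' -> no (excluded)
  pos 5: 'a' -> no (excluded)
  pos 6: 'c' -> MATCH
  pos 7: 'c' -> MATCH
Total matches: 4

4


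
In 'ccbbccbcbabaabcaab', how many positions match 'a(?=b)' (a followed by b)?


Lookahead 'a(?=b)' matches 'a' only when followed by 'b'.
String: 'ccbbccbcbabaabcaab'
Checking each position where char is 'a':
  pos 9: 'a' -> MATCH (next='b')
  pos 11: 'a' -> no (next='a')
  pos 12: 'a' -> MATCH (next='b')
  pos 15: 'a' -> no (next='a')
  pos 16: 'a' -> MATCH (next='b')
Matching positions: [9, 12, 16]
Count: 3

3


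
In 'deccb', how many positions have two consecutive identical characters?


Looking for consecutive identical characters in 'deccb':
  pos 0-1: 'd' vs 'e' -> different
  pos 1-2: 'e' vs 'c' -> different
  pos 2-3: 'c' vs 'c' -> MATCH ('cc')
  pos 3-4: 'c' vs 'b' -> different
Consecutive identical pairs: ['cc']
Count: 1

1


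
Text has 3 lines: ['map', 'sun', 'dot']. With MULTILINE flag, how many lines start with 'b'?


With MULTILINE flag, ^ matches the start of each line.
Lines: ['map', 'sun', 'dot']
Checking which lines start with 'b':
  Line 1: 'map' -> no
  Line 2: 'sun' -> no
  Line 3: 'dot' -> no
Matching lines: []
Count: 0

0


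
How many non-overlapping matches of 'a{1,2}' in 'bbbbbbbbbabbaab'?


Pattern 'a{1,2}' matches between 1 and 2 consecutive a's (greedy).
String: 'bbbbbbbbbabbaab'
Finding runs of a's and applying greedy matching:
  Run at pos 9: 'a' (length 1)
  Run at pos 12: 'aa' (length 2)
Matches: ['a', 'aa']
Count: 2

2


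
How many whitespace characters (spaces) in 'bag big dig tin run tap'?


\s matches whitespace characters (spaces, tabs, etc.).
Text: 'bag big dig tin run tap'
This text has 6 words separated by spaces.
Number of spaces = number of words - 1 = 6 - 1 = 5

5


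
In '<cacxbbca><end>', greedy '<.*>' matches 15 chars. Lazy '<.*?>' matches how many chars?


Greedy '<.*>' tries to match as MUCH as possible.
Lazy '<.*?>' tries to match as LITTLE as possible.

String: '<cacxbbca><end>'
Greedy '<.*>' starts at first '<' and extends to the LAST '>': '<cacxbbca><end>' (15 chars)
Lazy '<.*?>' starts at first '<' and stops at the FIRST '>': '<cacxbbca>' (10 chars)

10


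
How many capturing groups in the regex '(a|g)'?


To count capturing groups, count each '(' that starts a group.
Pattern: '(a|g)'
Walking through the pattern:
  Position 0: '(' -> group #1
Total capturing groups: 1

1


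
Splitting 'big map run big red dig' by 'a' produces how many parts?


Splitting by 'a' breaks the string at each occurrence of the separator.
Text: 'big map run big red dig'
Parts after split:
  Part 1: 'big m'
  Part 2: 'p run big red dig'
Total parts: 2

2


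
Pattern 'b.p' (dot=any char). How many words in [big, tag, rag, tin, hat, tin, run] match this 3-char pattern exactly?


Pattern 'b.p' means: starts with 'b', any single char, ends with 'p'.
Checking each word (must be exactly 3 chars):
  'big' (len=3): no
  'tag' (len=3): no
  'rag' (len=3): no
  'tin' (len=3): no
  'hat' (len=3): no
  'tin' (len=3): no
  'run' (len=3): no
Matching words: []
Total: 0

0


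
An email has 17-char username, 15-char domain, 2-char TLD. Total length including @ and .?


An email address has format: username@domain.tld
Username length: 17
'@' character: 1
Domain length: 15
'.' character: 1
TLD length: 2
Total = 17 + 1 + 15 + 1 + 2 = 36

36


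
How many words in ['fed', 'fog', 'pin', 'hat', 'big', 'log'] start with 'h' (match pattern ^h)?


Pattern ^h anchors to start of word. Check which words begin with 'h':
  'fed' -> no
  'fog' -> no
  'pin' -> no
  'hat' -> MATCH (starts with 'h')
  'big' -> no
  'log' -> no
Matching words: ['hat']
Count: 1

1


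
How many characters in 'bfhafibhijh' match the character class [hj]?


Character class [hj] matches any of: {h, j}
Scanning string 'bfhafibhijh' character by character:
  pos 0: 'b' -> no
  pos 1: 'f' -> no
  pos 2: 'h' -> MATCH
  pos 3: 'a' -> no
  pos 4: 'f' -> no
  pos 5: 'i' -> no
  pos 6: 'b' -> no
  pos 7: 'h' -> MATCH
  pos 8: 'i' -> no
  pos 9: 'j' -> MATCH
  pos 10: 'h' -> MATCH
Total matches: 4

4


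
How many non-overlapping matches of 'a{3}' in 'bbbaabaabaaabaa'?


Pattern 'a{3}' matches exactly 3 consecutive a's (greedy, non-overlapping).
String: 'bbbaabaabaaabaa'
Scanning for runs of a's:
  Run at pos 3: 'aa' (length 2) -> 0 match(es)
  Run at pos 6: 'aa' (length 2) -> 0 match(es)
  Run at pos 9: 'aaa' (length 3) -> 1 match(es)
  Run at pos 13: 'aa' (length 2) -> 0 match(es)
Matches found: ['aaa']
Total: 1

1


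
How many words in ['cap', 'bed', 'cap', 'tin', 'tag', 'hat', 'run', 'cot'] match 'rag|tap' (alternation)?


Alternation 'rag|tap' matches either 'rag' or 'tap'.
Checking each word:
  'cap' -> no
  'bed' -> no
  'cap' -> no
  'tin' -> no
  'tag' -> no
  'hat' -> no
  'run' -> no
  'cot' -> no
Matches: []
Count: 0

0


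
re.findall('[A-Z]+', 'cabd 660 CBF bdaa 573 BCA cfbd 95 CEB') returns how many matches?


Pattern '[A-Z]+' finds one or more uppercase letters.
Text: 'cabd 660 CBF bdaa 573 BCA cfbd 95 CEB'
Scanning for matches:
  Match 1: 'CBF'
  Match 2: 'BCA'
  Match 3: 'CEB'
Total matches: 3

3


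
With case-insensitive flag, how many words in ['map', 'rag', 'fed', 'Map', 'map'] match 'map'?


Case-insensitive matching: compare each word's lowercase form to 'map'.
  'map' -> lower='map' -> MATCH
  'rag' -> lower='rag' -> no
  'fed' -> lower='fed' -> no
  'Map' -> lower='map' -> MATCH
  'map' -> lower='map' -> MATCH
Matches: ['map', 'Map', 'map']
Count: 3

3


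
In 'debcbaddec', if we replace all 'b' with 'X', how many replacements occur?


re.sub('b', 'X', text) replaces every occurrence of 'b' with 'X'.
Text: 'debcbaddec'
Scanning for 'b':
  pos 2: 'b' -> replacement #1
  pos 4: 'b' -> replacement #2
Total replacements: 2

2


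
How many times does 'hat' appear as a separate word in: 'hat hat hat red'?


Scanning each word for exact match 'hat':
  Word 1: 'hat' -> MATCH
  Word 2: 'hat' -> MATCH
  Word 3: 'hat' -> MATCH
  Word 4: 'red' -> no
Total matches: 3

3


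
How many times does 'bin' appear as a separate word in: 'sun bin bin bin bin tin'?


Scanning each word for exact match 'bin':
  Word 1: 'sun' -> no
  Word 2: 'bin' -> MATCH
  Word 3: 'bin' -> MATCH
  Word 4: 'bin' -> MATCH
  Word 5: 'bin' -> MATCH
  Word 6: 'tin' -> no
Total matches: 4

4


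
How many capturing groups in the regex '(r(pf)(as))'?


To count capturing groups, count each '(' that starts a group.
Pattern: '(r(pf)(as))'
Walking through the pattern:
  Position 0: '(' -> group #1
  Position 2: '(' -> group #2
  Position 6: '(' -> group #3
Total capturing groups: 3

3


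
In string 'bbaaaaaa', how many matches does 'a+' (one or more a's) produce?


Pattern 'a+' matches one or more consecutive a's.
String: 'bbaaaaaa'
Scanning for runs of a:
  Match 1: 'aaaaaa' (length 6)
Total matches: 1

1


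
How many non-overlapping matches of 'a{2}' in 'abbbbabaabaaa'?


Pattern 'a{2}' matches exactly 2 consecutive a's (greedy, non-overlapping).
String: 'abbbbabaabaaa'
Scanning for runs of a's:
  Run at pos 0: 'a' (length 1) -> 0 match(es)
  Run at pos 5: 'a' (length 1) -> 0 match(es)
  Run at pos 7: 'aa' (length 2) -> 1 match(es)
  Run at pos 10: 'aaa' (length 3) -> 1 match(es)
Matches found: ['aa', 'aa']
Total: 2

2


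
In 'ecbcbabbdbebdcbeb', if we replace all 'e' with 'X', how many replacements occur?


re.sub('e', 'X', text) replaces every occurrence of 'e' with 'X'.
Text: 'ecbcbabbdbebdcbeb'
Scanning for 'e':
  pos 0: 'e' -> replacement #1
  pos 10: 'e' -> replacement #2
  pos 15: 'e' -> replacement #3
Total replacements: 3

3


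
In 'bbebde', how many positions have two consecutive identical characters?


Looking for consecutive identical characters in 'bbebde':
  pos 0-1: 'b' vs 'b' -> MATCH ('bb')
  pos 1-2: 'b' vs 'e' -> different
  pos 2-3: 'e' vs 'b' -> different
  pos 3-4: 'b' vs 'd' -> different
  pos 4-5: 'd' vs 'e' -> different
Consecutive identical pairs: ['bb']
Count: 1

1


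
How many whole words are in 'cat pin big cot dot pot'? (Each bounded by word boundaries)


Word boundaries (\b) mark the start/end of each word.
Text: 'cat pin big cot dot pot'
Splitting by whitespace:
  Word 1: 'cat'
  Word 2: 'pin'
  Word 3: 'big'
  Word 4: 'cot'
  Word 5: 'dot'
  Word 6: 'pot'
Total whole words: 6

6


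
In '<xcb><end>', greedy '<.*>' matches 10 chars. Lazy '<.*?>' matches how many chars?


Greedy '<.*>' tries to match as MUCH as possible.
Lazy '<.*?>' tries to match as LITTLE as possible.

String: '<xcb><end>'
Greedy '<.*>' starts at first '<' and extends to the LAST '>': '<xcb><end>' (10 chars)
Lazy '<.*?>' starts at first '<' and stops at the FIRST '>': '<xcb>' (5 chars)

5


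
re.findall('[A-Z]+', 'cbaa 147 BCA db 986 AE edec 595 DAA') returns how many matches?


Pattern '[A-Z]+' finds one or more uppercase letters.
Text: 'cbaa 147 BCA db 986 AE edec 595 DAA'
Scanning for matches:
  Match 1: 'BCA'
  Match 2: 'AE'
  Match 3: 'DAA'
Total matches: 3

3


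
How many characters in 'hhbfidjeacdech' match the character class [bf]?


Character class [bf] matches any of: {b, f}
Scanning string 'hhbfidjeacdech' character by character:
  pos 0: 'h' -> no
  pos 1: 'h' -> no
  pos 2: 'b' -> MATCH
  pos 3: 'f' -> MATCH
  pos 4: 'i' -> no
  pos 5: 'd' -> no
  pos 6: 'j' -> no
  pos 7: 'e' -> no
  pos 8: 'a' -> no
  pos 9: 'c' -> no
  pos 10: 'd' -> no
  pos 11: 'e' -> no
  pos 12: 'c' -> no
  pos 13: 'h' -> no
Total matches: 2

2


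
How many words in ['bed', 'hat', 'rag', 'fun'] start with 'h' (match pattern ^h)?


Pattern ^h anchors to start of word. Check which words begin with 'h':
  'bed' -> no
  'hat' -> MATCH (starts with 'h')
  'rag' -> no
  'fun' -> no
Matching words: ['hat']
Count: 1

1


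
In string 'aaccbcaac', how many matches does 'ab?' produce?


Pattern 'ab?' matches 'a' optionally followed by 'b'.
String: 'aaccbcaac'
Scanning left to right for 'a' then checking next char:
  Match 1: 'a' (a not followed by b)
  Match 2: 'a' (a not followed by b)
  Match 3: 'a' (a not followed by b)
  Match 4: 'a' (a not followed by b)
Total matches: 4

4


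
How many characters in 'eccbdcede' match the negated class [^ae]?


Negated class [^ae] matches any char NOT in {a, e}
Scanning 'eccbdcede':
  pos 0: 'e' -> no (excluded)
  pos 1: 'c' -> MATCH
  pos 2: 'c' -> MATCH
  pos 3: 'b' -> MATCH
  pos 4: 'd' -> MATCH
  pos 5: 'c' -> MATCH
  pos 6: 'e' -> no (excluded)
  pos 7: 'd' -> MATCH
  pos 8: 'e' -> no (excluded)
Total matches: 6

6


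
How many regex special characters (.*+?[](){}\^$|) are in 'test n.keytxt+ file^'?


Regex special characters are: . * + ? [ ] ( ) { } \ ^ $ |
Scanning 'test n.keytxt+ file^':
  pos 6: '.' -> SPECIAL
  pos 13: '+' -> SPECIAL
  pos 19: '^' -> SPECIAL
Special chars found: ['.', '+', '^']
Total: 3

3


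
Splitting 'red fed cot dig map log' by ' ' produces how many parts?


Splitting by ' ' breaks the string at each occurrence of the separator.
Text: 'red fed cot dig map log'
Parts after split:
  Part 1: 'red'
  Part 2: 'fed'
  Part 3: 'cot'
  Part 4: 'dig'
  Part 5: 'map'
  Part 6: 'log'
Total parts: 6

6


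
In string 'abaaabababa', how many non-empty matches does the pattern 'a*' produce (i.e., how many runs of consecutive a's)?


Pattern 'a*' matches zero or more a's. We want non-empty runs of consecutive a's.
String: 'abaaabababa'
Walking through the string to find runs of a's:
  Run 1: positions 0-0 -> 'a'
  Run 2: positions 2-4 -> 'aaa'
  Run 3: positions 6-6 -> 'a'
  Run 4: positions 8-8 -> 'a'
  Run 5: positions 10-10 -> 'a'
Non-empty runs found: ['a', 'aaa', 'a', 'a', 'a']
Count: 5

5


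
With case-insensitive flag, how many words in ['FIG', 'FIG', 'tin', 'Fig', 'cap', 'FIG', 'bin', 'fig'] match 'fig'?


Case-insensitive matching: compare each word's lowercase form to 'fig'.
  'FIG' -> lower='fig' -> MATCH
  'FIG' -> lower='fig' -> MATCH
  'tin' -> lower='tin' -> no
  'Fig' -> lower='fig' -> MATCH
  'cap' -> lower='cap' -> no
  'FIG' -> lower='fig' -> MATCH
  'bin' -> lower='bin' -> no
  'fig' -> lower='fig' -> MATCH
Matches: ['FIG', 'FIG', 'Fig', 'FIG', 'fig']
Count: 5

5


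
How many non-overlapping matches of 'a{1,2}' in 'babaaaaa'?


Pattern 'a{1,2}' matches between 1 and 2 consecutive a's (greedy).
String: 'babaaaaa'
Finding runs of a's and applying greedy matching:
  Run at pos 1: 'a' (length 1)
  Run at pos 3: 'aaaaa' (length 5)
Matches: ['a', 'aa', 'aa', 'a']
Count: 4

4


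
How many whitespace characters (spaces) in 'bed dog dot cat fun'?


\s matches whitespace characters (spaces, tabs, etc.).
Text: 'bed dog dot cat fun'
This text has 5 words separated by spaces.
Number of spaces = number of words - 1 = 5 - 1 = 4

4


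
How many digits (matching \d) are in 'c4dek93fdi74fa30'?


\d matches any digit 0-9.
Scanning 'c4dek93fdi74fa30':
  pos 1: '4' -> DIGIT
  pos 5: '9' -> DIGIT
  pos 6: '3' -> DIGIT
  pos 10: '7' -> DIGIT
  pos 11: '4' -> DIGIT
  pos 14: '3' -> DIGIT
  pos 15: '0' -> DIGIT
Digits found: ['4', '9', '3', '7', '4', '3', '0']
Total: 7

7


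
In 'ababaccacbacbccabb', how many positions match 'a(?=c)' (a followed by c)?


Lookahead 'a(?=c)' matches 'a' only when followed by 'c'.
String: 'ababaccacbacbccabb'
Checking each position where char is 'a':
  pos 0: 'a' -> no (next='b')
  pos 2: 'a' -> no (next='b')
  pos 4: 'a' -> MATCH (next='c')
  pos 7: 'a' -> MATCH (next='c')
  pos 10: 'a' -> MATCH (next='c')
  pos 15: 'a' -> no (next='b')
Matching positions: [4, 7, 10]
Count: 3

3


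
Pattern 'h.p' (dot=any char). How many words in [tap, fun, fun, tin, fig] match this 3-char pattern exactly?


Pattern 'h.p' means: starts with 'h', any single char, ends with 'p'.
Checking each word (must be exactly 3 chars):
  'tap' (len=3): no
  'fun' (len=3): no
  'fun' (len=3): no
  'tin' (len=3): no
  'fig' (len=3): no
Matching words: []
Total: 0

0


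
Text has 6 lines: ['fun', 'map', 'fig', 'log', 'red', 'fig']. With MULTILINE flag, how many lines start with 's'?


With MULTILINE flag, ^ matches the start of each line.
Lines: ['fun', 'map', 'fig', 'log', 'red', 'fig']
Checking which lines start with 's':
  Line 1: 'fun' -> no
  Line 2: 'map' -> no
  Line 3: 'fig' -> no
  Line 4: 'log' -> no
  Line 5: 'red' -> no
  Line 6: 'fig' -> no
Matching lines: []
Count: 0

0


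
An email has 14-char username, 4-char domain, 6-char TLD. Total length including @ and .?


An email address has format: username@domain.tld
Username length: 14
'@' character: 1
Domain length: 4
'.' character: 1
TLD length: 6
Total = 14 + 1 + 4 + 1 + 6 = 26

26


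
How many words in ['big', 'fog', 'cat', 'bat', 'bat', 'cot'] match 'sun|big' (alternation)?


Alternation 'sun|big' matches either 'sun' or 'big'.
Checking each word:
  'big' -> MATCH
  'fog' -> no
  'cat' -> no
  'bat' -> no
  'bat' -> no
  'cot' -> no
Matches: ['big']
Count: 1

1


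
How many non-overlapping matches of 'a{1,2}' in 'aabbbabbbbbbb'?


Pattern 'a{1,2}' matches between 1 and 2 consecutive a's (greedy).
String: 'aabbbabbbbbbb'
Finding runs of a's and applying greedy matching:
  Run at pos 0: 'aa' (length 2)
  Run at pos 5: 'a' (length 1)
Matches: ['aa', 'a']
Count: 2

2


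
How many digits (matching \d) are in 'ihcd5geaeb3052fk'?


\d matches any digit 0-9.
Scanning 'ihcd5geaeb3052fk':
  pos 4: '5' -> DIGIT
  pos 10: '3' -> DIGIT
  pos 11: '0' -> DIGIT
  pos 12: '5' -> DIGIT
  pos 13: '2' -> DIGIT
Digits found: ['5', '3', '0', '5', '2']
Total: 5

5


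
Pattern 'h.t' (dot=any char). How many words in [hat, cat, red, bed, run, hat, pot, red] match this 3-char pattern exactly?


Pattern 'h.t' means: starts with 'h', any single char, ends with 't'.
Checking each word (must be exactly 3 chars):
  'hat' (len=3): MATCH
  'cat' (len=3): no
  'red' (len=3): no
  'bed' (len=3): no
  'run' (len=3): no
  'hat' (len=3): MATCH
  'pot' (len=3): no
  'red' (len=3): no
Matching words: ['hat', 'hat']
Total: 2

2


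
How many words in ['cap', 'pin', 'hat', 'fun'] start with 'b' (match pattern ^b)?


Pattern ^b anchors to start of word. Check which words begin with 'b':
  'cap' -> no
  'pin' -> no
  'hat' -> no
  'fun' -> no
Matching words: []
Count: 0

0


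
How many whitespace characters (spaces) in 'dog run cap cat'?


\s matches whitespace characters (spaces, tabs, etc.).
Text: 'dog run cap cat'
This text has 4 words separated by spaces.
Number of spaces = number of words - 1 = 4 - 1 = 3

3


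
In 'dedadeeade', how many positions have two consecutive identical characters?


Looking for consecutive identical characters in 'dedadeeade':
  pos 0-1: 'd' vs 'e' -> different
  pos 1-2: 'e' vs 'd' -> different
  pos 2-3: 'd' vs 'a' -> different
  pos 3-4: 'a' vs 'd' -> different
  pos 4-5: 'd' vs 'e' -> different
  pos 5-6: 'e' vs 'e' -> MATCH ('ee')
  pos 6-7: 'e' vs 'a' -> different
  pos 7-8: 'a' vs 'd' -> different
  pos 8-9: 'd' vs 'e' -> different
Consecutive identical pairs: ['ee']
Count: 1

1


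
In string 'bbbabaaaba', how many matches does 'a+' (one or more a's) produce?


Pattern 'a+' matches one or more consecutive a's.
String: 'bbbabaaaba'
Scanning for runs of a:
  Match 1: 'a' (length 1)
  Match 2: 'aaa' (length 3)
  Match 3: 'a' (length 1)
Total matches: 3

3


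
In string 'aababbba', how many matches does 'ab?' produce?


Pattern 'ab?' matches 'a' optionally followed by 'b'.
String: 'aababbba'
Scanning left to right for 'a' then checking next char:
  Match 1: 'a' (a not followed by b)
  Match 2: 'ab' (a followed by b)
  Match 3: 'ab' (a followed by b)
  Match 4: 'a' (a not followed by b)
Total matches: 4

4


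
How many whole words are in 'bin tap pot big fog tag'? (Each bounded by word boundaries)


Word boundaries (\b) mark the start/end of each word.
Text: 'bin tap pot big fog tag'
Splitting by whitespace:
  Word 1: 'bin'
  Word 2: 'tap'
  Word 3: 'pot'
  Word 4: 'big'
  Word 5: 'fog'
  Word 6: 'tag'
Total whole words: 6

6


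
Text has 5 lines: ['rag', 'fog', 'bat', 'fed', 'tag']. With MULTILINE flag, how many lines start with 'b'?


With MULTILINE flag, ^ matches the start of each line.
Lines: ['rag', 'fog', 'bat', 'fed', 'tag']
Checking which lines start with 'b':
  Line 1: 'rag' -> no
  Line 2: 'fog' -> no
  Line 3: 'bat' -> MATCH
  Line 4: 'fed' -> no
  Line 5: 'tag' -> no
Matching lines: ['bat']
Count: 1

1


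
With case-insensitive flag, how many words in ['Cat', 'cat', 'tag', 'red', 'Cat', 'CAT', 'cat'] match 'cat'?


Case-insensitive matching: compare each word's lowercase form to 'cat'.
  'Cat' -> lower='cat' -> MATCH
  'cat' -> lower='cat' -> MATCH
  'tag' -> lower='tag' -> no
  'red' -> lower='red' -> no
  'Cat' -> lower='cat' -> MATCH
  'CAT' -> lower='cat' -> MATCH
  'cat' -> lower='cat' -> MATCH
Matches: ['Cat', 'cat', 'Cat', 'CAT', 'cat']
Count: 5

5


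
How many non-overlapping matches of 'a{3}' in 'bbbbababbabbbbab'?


Pattern 'a{3}' matches exactly 3 consecutive a's (greedy, non-overlapping).
String: 'bbbbababbabbbbab'
Scanning for runs of a's:
  Run at pos 4: 'a' (length 1) -> 0 match(es)
  Run at pos 6: 'a' (length 1) -> 0 match(es)
  Run at pos 9: 'a' (length 1) -> 0 match(es)
  Run at pos 14: 'a' (length 1) -> 0 match(es)
Matches found: []
Total: 0

0


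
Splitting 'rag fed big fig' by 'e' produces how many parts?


Splitting by 'e' breaks the string at each occurrence of the separator.
Text: 'rag fed big fig'
Parts after split:
  Part 1: 'rag f'
  Part 2: 'd big fig'
Total parts: 2

2


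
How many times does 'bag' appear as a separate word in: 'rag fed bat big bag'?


Scanning each word for exact match 'bag':
  Word 1: 'rag' -> no
  Word 2: 'fed' -> no
  Word 3: 'bat' -> no
  Word 4: 'big' -> no
  Word 5: 'bag' -> MATCH
Total matches: 1

1


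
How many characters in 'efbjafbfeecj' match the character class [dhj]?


Character class [dhj] matches any of: {d, h, j}
Scanning string 'efbjafbfeecj' character by character:
  pos 0: 'e' -> no
  pos 1: 'f' -> no
  pos 2: 'b' -> no
  pos 3: 'j' -> MATCH
  pos 4: 'a' -> no
  pos 5: 'f' -> no
  pos 6: 'b' -> no
  pos 7: 'f' -> no
  pos 8: 'e' -> no
  pos 9: 'e' -> no
  pos 10: 'c' -> no
  pos 11: 'j' -> MATCH
Total matches: 2

2


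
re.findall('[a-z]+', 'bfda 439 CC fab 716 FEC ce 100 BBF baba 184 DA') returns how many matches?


Pattern '[a-z]+' finds one or more lowercase letters.
Text: 'bfda 439 CC fab 716 FEC ce 100 BBF baba 184 DA'
Scanning for matches:
  Match 1: 'bfda'
  Match 2: 'fab'
  Match 3: 'ce'
  Match 4: 'baba'
Total matches: 4

4


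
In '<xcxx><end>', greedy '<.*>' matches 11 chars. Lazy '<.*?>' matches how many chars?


Greedy '<.*>' tries to match as MUCH as possible.
Lazy '<.*?>' tries to match as LITTLE as possible.

String: '<xcxx><end>'
Greedy '<.*>' starts at first '<' and extends to the LAST '>': '<xcxx><end>' (11 chars)
Lazy '<.*?>' starts at first '<' and stops at the FIRST '>': '<xcxx>' (6 chars)

6


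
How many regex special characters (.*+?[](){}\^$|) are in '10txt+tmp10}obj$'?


Regex special characters are: . * + ? [ ] ( ) { } \ ^ $ |
Scanning '10txt+tmp10}obj$':
  pos 5: '+' -> SPECIAL
  pos 11: '}' -> SPECIAL
  pos 15: '$' -> SPECIAL
Special chars found: ['+', '}', '$']
Total: 3

3


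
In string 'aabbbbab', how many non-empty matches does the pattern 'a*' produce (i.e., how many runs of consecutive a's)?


Pattern 'a*' matches zero or more a's. We want non-empty runs of consecutive a's.
String: 'aabbbbab'
Walking through the string to find runs of a's:
  Run 1: positions 0-1 -> 'aa'
  Run 2: positions 6-6 -> 'a'
Non-empty runs found: ['aa', 'a']
Count: 2

2


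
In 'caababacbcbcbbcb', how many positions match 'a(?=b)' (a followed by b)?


Lookahead 'a(?=b)' matches 'a' only when followed by 'b'.
String: 'caababacbcbcbbcb'
Checking each position where char is 'a':
  pos 1: 'a' -> no (next='a')
  pos 2: 'a' -> MATCH (next='b')
  pos 4: 'a' -> MATCH (next='b')
  pos 6: 'a' -> no (next='c')
Matching positions: [2, 4]
Count: 2

2


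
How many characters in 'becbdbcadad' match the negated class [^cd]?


Negated class [^cd] matches any char NOT in {c, d}
Scanning 'becbdbcadad':
  pos 0: 'b' -> MATCH
  pos 1: 'e' -> MATCH
  pos 2: 'c' -> no (excluded)
  pos 3: 'b' -> MATCH
  pos 4: 'd' -> no (excluded)
  pos 5: 'b' -> MATCH
  pos 6: 'c' -> no (excluded)
  pos 7: 'a' -> MATCH
  pos 8: 'd' -> no (excluded)
  pos 9: 'a' -> MATCH
  pos 10: 'd' -> no (excluded)
Total matches: 6

6


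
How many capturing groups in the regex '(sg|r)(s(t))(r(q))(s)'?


To count capturing groups, count each '(' that starts a group.
Pattern: '(sg|r)(s(t))(r(q))(s)'
Walking through the pattern:
  Position 0: '(' -> group #1
  Position 6: '(' -> group #2
  Position 8: '(' -> group #3
  Position 12: '(' -> group #4
  Position 14: '(' -> group #5
  Position 18: '(' -> group #6
Total capturing groups: 6

6


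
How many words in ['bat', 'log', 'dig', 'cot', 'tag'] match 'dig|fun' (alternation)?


Alternation 'dig|fun' matches either 'dig' or 'fun'.
Checking each word:
  'bat' -> no
  'log' -> no
  'dig' -> MATCH
  'cot' -> no
  'tag' -> no
Matches: ['dig']
Count: 1

1


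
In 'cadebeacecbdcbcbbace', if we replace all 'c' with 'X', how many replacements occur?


re.sub('c', 'X', text) replaces every occurrence of 'c' with 'X'.
Text: 'cadebeacecbdcbcbbace'
Scanning for 'c':
  pos 0: 'c' -> replacement #1
  pos 7: 'c' -> replacement #2
  pos 9: 'c' -> replacement #3
  pos 12: 'c' -> replacement #4
  pos 14: 'c' -> replacement #5
  pos 18: 'c' -> replacement #6
Total replacements: 6

6


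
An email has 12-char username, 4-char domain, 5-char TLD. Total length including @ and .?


An email address has format: username@domain.tld
Username length: 12
'@' character: 1
Domain length: 4
'.' character: 1
TLD length: 5
Total = 12 + 1 + 4 + 1 + 5 = 23

23


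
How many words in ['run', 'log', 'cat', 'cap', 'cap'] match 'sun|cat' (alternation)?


Alternation 'sun|cat' matches either 'sun' or 'cat'.
Checking each word:
  'run' -> no
  'log' -> no
  'cat' -> MATCH
  'cap' -> no
  'cap' -> no
Matches: ['cat']
Count: 1

1


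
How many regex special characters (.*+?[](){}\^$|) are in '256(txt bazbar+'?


Regex special characters are: . * + ? [ ] ( ) { } \ ^ $ |
Scanning '256(txt bazbar+':
  pos 3: '(' -> SPECIAL
  pos 14: '+' -> SPECIAL
Special chars found: ['(', '+']
Total: 2

2


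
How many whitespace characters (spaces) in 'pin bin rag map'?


\s matches whitespace characters (spaces, tabs, etc.).
Text: 'pin bin rag map'
This text has 4 words separated by spaces.
Number of spaces = number of words - 1 = 4 - 1 = 3

3


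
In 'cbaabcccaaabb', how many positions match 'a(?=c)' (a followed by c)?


Lookahead 'a(?=c)' matches 'a' only when followed by 'c'.
String: 'cbaabcccaaabb'
Checking each position where char is 'a':
  pos 2: 'a' -> no (next='a')
  pos 3: 'a' -> no (next='b')
  pos 8: 'a' -> no (next='a')
  pos 9: 'a' -> no (next='a')
  pos 10: 'a' -> no (next='b')
Matching positions: []
Count: 0

0


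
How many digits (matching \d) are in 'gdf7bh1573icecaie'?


\d matches any digit 0-9.
Scanning 'gdf7bh1573icecaie':
  pos 3: '7' -> DIGIT
  pos 6: '1' -> DIGIT
  pos 7: '5' -> DIGIT
  pos 8: '7' -> DIGIT
  pos 9: '3' -> DIGIT
Digits found: ['7', '1', '5', '7', '3']
Total: 5

5


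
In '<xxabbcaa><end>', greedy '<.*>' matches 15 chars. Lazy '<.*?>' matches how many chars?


Greedy '<.*>' tries to match as MUCH as possible.
Lazy '<.*?>' tries to match as LITTLE as possible.

String: '<xxabbcaa><end>'
Greedy '<.*>' starts at first '<' and extends to the LAST '>': '<xxabbcaa><end>' (15 chars)
Lazy '<.*?>' starts at first '<' and stops at the FIRST '>': '<xxabbcaa>' (10 chars)

10


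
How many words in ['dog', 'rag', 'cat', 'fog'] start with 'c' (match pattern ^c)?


Pattern ^c anchors to start of word. Check which words begin with 'c':
  'dog' -> no
  'rag' -> no
  'cat' -> MATCH (starts with 'c')
  'fog' -> no
Matching words: ['cat']
Count: 1

1


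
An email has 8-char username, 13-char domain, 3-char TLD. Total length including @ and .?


An email address has format: username@domain.tld
Username length: 8
'@' character: 1
Domain length: 13
'.' character: 1
TLD length: 3
Total = 8 + 1 + 13 + 1 + 3 = 26

26


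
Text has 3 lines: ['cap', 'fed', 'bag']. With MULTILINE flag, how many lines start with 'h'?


With MULTILINE flag, ^ matches the start of each line.
Lines: ['cap', 'fed', 'bag']
Checking which lines start with 'h':
  Line 1: 'cap' -> no
  Line 2: 'fed' -> no
  Line 3: 'bag' -> no
Matching lines: []
Count: 0

0


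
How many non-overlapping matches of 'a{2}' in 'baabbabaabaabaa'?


Pattern 'a{2}' matches exactly 2 consecutive a's (greedy, non-overlapping).
String: 'baabbabaabaabaa'
Scanning for runs of a's:
  Run at pos 1: 'aa' (length 2) -> 1 match(es)
  Run at pos 5: 'a' (length 1) -> 0 match(es)
  Run at pos 7: 'aa' (length 2) -> 1 match(es)
  Run at pos 10: 'aa' (length 2) -> 1 match(es)
  Run at pos 13: 'aa' (length 2) -> 1 match(es)
Matches found: ['aa', 'aa', 'aa', 'aa']
Total: 4

4


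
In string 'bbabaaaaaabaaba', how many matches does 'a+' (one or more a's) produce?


Pattern 'a+' matches one or more consecutive a's.
String: 'bbabaaaaaabaaba'
Scanning for runs of a:
  Match 1: 'a' (length 1)
  Match 2: 'aaaaaa' (length 6)
  Match 3: 'aa' (length 2)
  Match 4: 'a' (length 1)
Total matches: 4

4


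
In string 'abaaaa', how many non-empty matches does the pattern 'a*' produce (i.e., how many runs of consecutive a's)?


Pattern 'a*' matches zero or more a's. We want non-empty runs of consecutive a's.
String: 'abaaaa'
Walking through the string to find runs of a's:
  Run 1: positions 0-0 -> 'a'
  Run 2: positions 2-5 -> 'aaaa'
Non-empty runs found: ['a', 'aaaa']
Count: 2

2


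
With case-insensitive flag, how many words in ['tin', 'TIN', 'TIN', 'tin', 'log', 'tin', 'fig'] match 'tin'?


Case-insensitive matching: compare each word's lowercase form to 'tin'.
  'tin' -> lower='tin' -> MATCH
  'TIN' -> lower='tin' -> MATCH
  'TIN' -> lower='tin' -> MATCH
  'tin' -> lower='tin' -> MATCH
  'log' -> lower='log' -> no
  'tin' -> lower='tin' -> MATCH
  'fig' -> lower='fig' -> no
Matches: ['tin', 'TIN', 'TIN', 'tin', 'tin']
Count: 5

5


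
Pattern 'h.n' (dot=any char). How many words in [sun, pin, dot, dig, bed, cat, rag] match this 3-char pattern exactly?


Pattern 'h.n' means: starts with 'h', any single char, ends with 'n'.
Checking each word (must be exactly 3 chars):
  'sun' (len=3): no
  'pin' (len=3): no
  'dot' (len=3): no
  'dig' (len=3): no
  'bed' (len=3): no
  'cat' (len=3): no
  'rag' (len=3): no
Matching words: []
Total: 0

0


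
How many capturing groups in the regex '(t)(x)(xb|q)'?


To count capturing groups, count each '(' that starts a group.
Pattern: '(t)(x)(xb|q)'
Walking through the pattern:
  Position 0: '(' -> group #1
  Position 3: '(' -> group #2
  Position 6: '(' -> group #3
Total capturing groups: 3

3


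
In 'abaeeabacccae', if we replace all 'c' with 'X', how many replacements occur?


re.sub('c', 'X', text) replaces every occurrence of 'c' with 'X'.
Text: 'abaeeabacccae'
Scanning for 'c':
  pos 8: 'c' -> replacement #1
  pos 9: 'c' -> replacement #2
  pos 10: 'c' -> replacement #3
Total replacements: 3

3


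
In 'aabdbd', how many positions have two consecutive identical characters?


Looking for consecutive identical characters in 'aabdbd':
  pos 0-1: 'a' vs 'a' -> MATCH ('aa')
  pos 1-2: 'a' vs 'b' -> different
  pos 2-3: 'b' vs 'd' -> different
  pos 3-4: 'd' vs 'b' -> different
  pos 4-5: 'b' vs 'd' -> different
Consecutive identical pairs: ['aa']
Count: 1

1


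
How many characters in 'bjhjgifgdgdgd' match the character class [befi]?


Character class [befi] matches any of: {b, e, f, i}
Scanning string 'bjhjgifgdgdgd' character by character:
  pos 0: 'b' -> MATCH
  pos 1: 'j' -> no
  pos 2: 'h' -> no
  pos 3: 'j' -> no
  pos 4: 'g' -> no
  pos 5: 'i' -> MATCH
  pos 6: 'f' -> MATCH
  pos 7: 'g' -> no
  pos 8: 'd' -> no
  pos 9: 'g' -> no
  pos 10: 'd' -> no
  pos 11: 'g' -> no
  pos 12: 'd' -> no
Total matches: 3

3


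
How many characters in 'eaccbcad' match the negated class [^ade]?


Negated class [^ade] matches any char NOT in {a, d, e}
Scanning 'eaccbcad':
  pos 0: 'e' -> no (excluded)
  pos 1: 'a' -> no (excluded)
  pos 2: 'c' -> MATCH
  pos 3: 'c' -> MATCH
  pos 4: 'b' -> MATCH
  pos 5: 'c' -> MATCH
  pos 6: 'a' -> no (excluded)
  pos 7: 'd' -> no (excluded)
Total matches: 4

4


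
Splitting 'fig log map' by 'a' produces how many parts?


Splitting by 'a' breaks the string at each occurrence of the separator.
Text: 'fig log map'
Parts after split:
  Part 1: 'fig log m'
  Part 2: 'p'
Total parts: 2

2


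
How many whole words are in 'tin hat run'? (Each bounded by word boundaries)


Word boundaries (\b) mark the start/end of each word.
Text: 'tin hat run'
Splitting by whitespace:
  Word 1: 'tin'
  Word 2: 'hat'
  Word 3: 'run'
Total whole words: 3

3


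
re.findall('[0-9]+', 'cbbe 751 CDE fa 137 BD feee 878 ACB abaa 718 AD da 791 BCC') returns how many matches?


Pattern '[0-9]+' finds one or more digits.
Text: 'cbbe 751 CDE fa 137 BD feee 878 ACB abaa 718 AD da 791 BCC'
Scanning for matches:
  Match 1: '751'
  Match 2: '137'
  Match 3: '878'
  Match 4: '718'
  Match 5: '791'
Total matches: 5

5


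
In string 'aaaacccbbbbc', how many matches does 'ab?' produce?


Pattern 'ab?' matches 'a' optionally followed by 'b'.
String: 'aaaacccbbbbc'
Scanning left to right for 'a' then checking next char:
  Match 1: 'a' (a not followed by b)
  Match 2: 'a' (a not followed by b)
  Match 3: 'a' (a not followed by b)
  Match 4: 'a' (a not followed by b)
Total matches: 4

4


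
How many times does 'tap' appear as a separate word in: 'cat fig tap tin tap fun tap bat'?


Scanning each word for exact match 'tap':
  Word 1: 'cat' -> no
  Word 2: 'fig' -> no
  Word 3: 'tap' -> MATCH
  Word 4: 'tin' -> no
  Word 5: 'tap' -> MATCH
  Word 6: 'fun' -> no
  Word 7: 'tap' -> MATCH
  Word 8: 'bat' -> no
Total matches: 3

3


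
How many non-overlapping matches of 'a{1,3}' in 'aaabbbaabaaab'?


Pattern 'a{1,3}' matches between 1 and 3 consecutive a's (greedy).
String: 'aaabbbaabaaab'
Finding runs of a's and applying greedy matching:
  Run at pos 0: 'aaa' (length 3)
  Run at pos 6: 'aa' (length 2)
  Run at pos 9: 'aaa' (length 3)
Matches: ['aaa', 'aa', 'aaa']
Count: 3

3


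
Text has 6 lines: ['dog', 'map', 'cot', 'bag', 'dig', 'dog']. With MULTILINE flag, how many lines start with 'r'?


With MULTILINE flag, ^ matches the start of each line.
Lines: ['dog', 'map', 'cot', 'bag', 'dig', 'dog']
Checking which lines start with 'r':
  Line 1: 'dog' -> no
  Line 2: 'map' -> no
  Line 3: 'cot' -> no
  Line 4: 'bag' -> no
  Line 5: 'dig' -> no
  Line 6: 'dog' -> no
Matching lines: []
Count: 0

0


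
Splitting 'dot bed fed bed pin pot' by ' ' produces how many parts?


Splitting by ' ' breaks the string at each occurrence of the separator.
Text: 'dot bed fed bed pin pot'
Parts after split:
  Part 1: 'dot'
  Part 2: 'bed'
  Part 3: 'fed'
  Part 4: 'bed'
  Part 5: 'pin'
  Part 6: 'pot'
Total parts: 6

6


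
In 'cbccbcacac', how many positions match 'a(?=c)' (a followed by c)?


Lookahead 'a(?=c)' matches 'a' only when followed by 'c'.
String: 'cbccbcacac'
Checking each position where char is 'a':
  pos 6: 'a' -> MATCH (next='c')
  pos 8: 'a' -> MATCH (next='c')
Matching positions: [6, 8]
Count: 2

2


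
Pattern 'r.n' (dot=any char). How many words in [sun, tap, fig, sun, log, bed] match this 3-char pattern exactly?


Pattern 'r.n' means: starts with 'r', any single char, ends with 'n'.
Checking each word (must be exactly 3 chars):
  'sun' (len=3): no
  'tap' (len=3): no
  'fig' (len=3): no
  'sun' (len=3): no
  'log' (len=3): no
  'bed' (len=3): no
Matching words: []
Total: 0

0


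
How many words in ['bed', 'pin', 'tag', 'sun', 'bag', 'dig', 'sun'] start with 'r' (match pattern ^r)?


Pattern ^r anchors to start of word. Check which words begin with 'r':
  'bed' -> no
  'pin' -> no
  'tag' -> no
  'sun' -> no
  'bag' -> no
  'dig' -> no
  'sun' -> no
Matching words: []
Count: 0

0


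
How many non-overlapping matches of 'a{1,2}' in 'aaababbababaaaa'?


Pattern 'a{1,2}' matches between 1 and 2 consecutive a's (greedy).
String: 'aaababbababaaaa'
Finding runs of a's and applying greedy matching:
  Run at pos 0: 'aaa' (length 3)
  Run at pos 4: 'a' (length 1)
  Run at pos 7: 'a' (length 1)
  Run at pos 9: 'a' (length 1)
  Run at pos 11: 'aaaa' (length 4)
Matches: ['aa', 'a', 'a', 'a', 'a', 'aa', 'aa']
Count: 7

7


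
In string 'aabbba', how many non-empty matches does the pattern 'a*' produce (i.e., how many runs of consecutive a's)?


Pattern 'a*' matches zero or more a's. We want non-empty runs of consecutive a's.
String: 'aabbba'
Walking through the string to find runs of a's:
  Run 1: positions 0-1 -> 'aa'
  Run 2: positions 5-5 -> 'a'
Non-empty runs found: ['aa', 'a']
Count: 2

2
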